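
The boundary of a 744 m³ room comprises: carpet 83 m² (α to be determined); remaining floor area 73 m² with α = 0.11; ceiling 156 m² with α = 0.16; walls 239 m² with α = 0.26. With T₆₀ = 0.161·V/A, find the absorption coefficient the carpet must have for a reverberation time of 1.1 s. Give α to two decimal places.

0.17

Required total absorption A = 0.161·744/1.1 = 108.89 m².
Absorption from the other surfaces = 73·0.11 + 156·0.16 + 239·0.26 = 95.13 m², so the carpet must supply 13.76 m² over 83 m².
α = 13.76/83 = 0.166.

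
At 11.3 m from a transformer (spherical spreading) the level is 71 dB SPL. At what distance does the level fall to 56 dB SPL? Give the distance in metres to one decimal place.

63.5 m

Point-source spreading drops the level by 20·log₁₀(r₂/r₁); inverting, r₂/r₁ = 10^(ΔL/20).
r₂ = 11.3·10^((71−56)/20) = 11.3·10^(15.0/20) = 63.54 m.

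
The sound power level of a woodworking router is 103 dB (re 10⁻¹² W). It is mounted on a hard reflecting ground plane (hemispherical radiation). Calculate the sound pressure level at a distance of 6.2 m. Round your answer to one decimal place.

L_p = L_w − 10·log₁₀(2π·r²) with r = 6.2 m.
2π·r² = 241.5 m², 10·log₁₀ of that is 23.830 dB.
L_p = 103 − 23.830 = 79.17 dB.

79.2 dB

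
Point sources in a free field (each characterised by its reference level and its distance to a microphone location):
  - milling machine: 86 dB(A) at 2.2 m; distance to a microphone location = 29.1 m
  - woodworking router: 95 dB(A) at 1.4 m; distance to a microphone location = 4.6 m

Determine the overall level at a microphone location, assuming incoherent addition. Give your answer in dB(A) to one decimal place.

Apply inverse-square spreading to bring every level to the receiver, then sum 10^(L/10).
milling machine: 86 − 20·log₁₀(29.1/2.2) = 86 − 22.43 = 63.57 dB(A).
woodworking router: 95 − 20·log₁₀(4.6/1.4) = 95 − 10.33 = 84.67 dB(A).
Σ 10^(L/10) = 2.952e+08 → L_total = 10·log₁₀(2.952e+08) = 84.70 dB(A).

84.7 dB(A)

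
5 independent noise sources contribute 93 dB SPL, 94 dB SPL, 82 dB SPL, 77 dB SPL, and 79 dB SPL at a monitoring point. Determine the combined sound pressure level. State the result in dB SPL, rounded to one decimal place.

Incoherent sources combine by intensity addition: L_total = 10·log₁₀(Σ 10^(L_i/10)).
Σ 10^(L/10) = 10^(93/10) + 10^(94/10) + 10^(82/10) + 10^(77/10) + 10^(79/10) = 4.795e+09.
L_total = 10·log₁₀(4.795e+09) = 96.81 dB SPL.

96.8 dB SPL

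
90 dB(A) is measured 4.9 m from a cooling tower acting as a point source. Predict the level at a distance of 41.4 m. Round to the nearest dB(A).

Spherical spreading from a point source gives a 20·log₁₀(r₂/r₁) drop.
L₂ = 90 − 20·log₁₀(41.4/4.9) = 90 − 18.536 = 71.46 dB(A).

71 dB(A)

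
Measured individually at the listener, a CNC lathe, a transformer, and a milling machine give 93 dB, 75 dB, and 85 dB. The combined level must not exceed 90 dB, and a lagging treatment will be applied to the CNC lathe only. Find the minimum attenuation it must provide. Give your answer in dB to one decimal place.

4.9 dB

Fixed contribution from the other sources: Σ 10^(L/10) = 10^(75/10) + 10^(85/10) = 3.479e+08 (85.41 dB).
The limit corresponds to 10^(90/10) = 1.000e+09; subtracting the fixed part leaves 6.521e+08 for the CNC lathe, i.e. 88.14 dB.
So the CNC lathe must be reduced from 93 to 88.14 dB: IL = 4.86 dB.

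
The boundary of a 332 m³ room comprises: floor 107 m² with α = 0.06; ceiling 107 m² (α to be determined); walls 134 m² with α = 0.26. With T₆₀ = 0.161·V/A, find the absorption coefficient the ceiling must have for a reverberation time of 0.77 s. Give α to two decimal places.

From T₆₀ = 0.161·V/A, the target T₆₀ = 0.77 s needs A = 0.161·332/0.77 = 69.42 m².
Absorption from the other surfaces = 107·0.06 + 134·0.26 = 41.26 m², so the ceiling must supply 28.16 m² over 107 m².
α = 28.16/107 = 0.263.

0.26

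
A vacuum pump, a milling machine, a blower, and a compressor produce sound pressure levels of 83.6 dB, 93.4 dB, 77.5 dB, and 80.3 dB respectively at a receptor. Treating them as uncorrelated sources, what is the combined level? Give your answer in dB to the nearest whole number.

94 dB

For uncorrelated sources the intensities add, so convert each level to linear form, sum, and take 10·log₁₀ of the total.
Σ 10^(L/10) = 10^(83.6/10) + 10^(93.4/10) + 10^(77.5/10) + 10^(80.3/10) = 2.580e+09.
L_total = 10·log₁₀(2.580e+09) = 94.12 dB.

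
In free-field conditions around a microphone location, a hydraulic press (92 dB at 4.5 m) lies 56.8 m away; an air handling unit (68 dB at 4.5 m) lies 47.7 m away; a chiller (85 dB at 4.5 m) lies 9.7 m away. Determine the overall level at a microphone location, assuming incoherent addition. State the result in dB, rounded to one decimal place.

78.9 dB

First find each source's level at the receiver (point-source: −20·log₁₀(r/r_ref)), then combine on an intensity basis.
hydraulic press: 92 − 20·log₁₀(56.8/4.5) = 92 − 22.02 = 69.98 dB.
air handling unit: 68 − 20·log₁₀(47.7/4.5) = 68 − 20.51 = 47.49 dB.
chiller: 85 − 20·log₁₀(9.7/4.5) = 85 − 6.67 = 78.33 dB.
Σ 10^(L/10) = 7.806e+07 → L_total = 10·log₁₀(7.806e+07) = 78.92 dB.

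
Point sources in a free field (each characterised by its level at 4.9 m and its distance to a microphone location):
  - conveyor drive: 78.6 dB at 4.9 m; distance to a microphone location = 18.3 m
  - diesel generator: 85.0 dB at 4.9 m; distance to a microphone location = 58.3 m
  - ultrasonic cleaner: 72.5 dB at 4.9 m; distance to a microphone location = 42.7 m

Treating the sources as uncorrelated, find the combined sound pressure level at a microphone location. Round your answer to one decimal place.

Propagate each source to the receiver with L = L_ref − 20·log₁₀(r/r_ref), then add intensities.
conveyor drive: 78.6 − 20·log₁₀(18.3/4.9) = 78.6 − 11.45 = 67.15 dB.
diesel generator: 85.0 − 20·log₁₀(58.3/4.9) = 85.0 − 21.51 = 63.49 dB.
ultrasonic cleaner: 72.5 − 20·log₁₀(42.7/4.9) = 72.5 − 18.80 = 53.70 dB.
Σ 10^(L/10) = 7.662e+06 → L_total = 10·log₁₀(7.662e+06) = 68.84 dB.

68.8 dB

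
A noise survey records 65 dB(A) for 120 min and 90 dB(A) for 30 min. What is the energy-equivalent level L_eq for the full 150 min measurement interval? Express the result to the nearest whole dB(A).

L_eq = 10·log₁₀[(1/T)·Σ tᵢ·10^(Lᵢ/10)] with T = 150 min.
Σ tᵢ·10^(Lᵢ/10) = 120·10^(65/10) + 30·10^(90/10) = 3.038e+10.
L_eq = 10·log₁₀(3.038e+10/150) = 83.06 dB(A).

83 dB(A)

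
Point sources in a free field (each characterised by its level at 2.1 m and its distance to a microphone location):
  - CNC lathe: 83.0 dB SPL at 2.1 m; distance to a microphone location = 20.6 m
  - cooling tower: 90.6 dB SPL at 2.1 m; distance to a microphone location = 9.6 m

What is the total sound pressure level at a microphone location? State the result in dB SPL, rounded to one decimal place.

77.6 dB SPL

Apply inverse-square spreading to bring every level to the receiver, then sum 10^(L/10).
CNC lathe: 83.0 − 20·log₁₀(20.6/2.1) = 83.0 − 19.83 = 63.17 dB SPL.
cooling tower: 90.6 − 20·log₁₀(9.6/2.1) = 90.6 − 13.20 = 77.40 dB SPL.
Σ 10^(L/10) = 5.701e+07 → L_total = 10·log₁₀(5.701e+07) = 77.56 dB SPL.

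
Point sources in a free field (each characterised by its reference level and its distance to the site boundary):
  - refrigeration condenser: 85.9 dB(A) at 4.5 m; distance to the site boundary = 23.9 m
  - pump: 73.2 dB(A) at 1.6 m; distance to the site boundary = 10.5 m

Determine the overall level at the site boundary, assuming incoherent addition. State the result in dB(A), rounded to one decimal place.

First find each source's level at the receiver (point-source: −20·log₁₀(r/r_ref)), then combine on an intensity basis.
refrigeration condenser: 85.9 − 20·log₁₀(23.9/4.5) = 85.9 − 14.50 = 71.40 dB(A).
pump: 73.2 − 20·log₁₀(10.5/1.6) = 73.2 − 16.34 = 56.86 dB(A).
Σ 10^(L/10) = 1.428e+07 → L_total = 10·log₁₀(1.428e+07) = 71.55 dB(A).

71.5 dB(A)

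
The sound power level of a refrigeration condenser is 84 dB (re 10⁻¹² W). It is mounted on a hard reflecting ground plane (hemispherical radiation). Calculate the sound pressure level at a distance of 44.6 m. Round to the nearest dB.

L_p = L_w − 10·log₁₀(2π·r²) with r = 44.6 m.
2π·r² = 1.25e+04 m², 10·log₁₀ of that is 40.968 dB.
L_p = 84 − 40.968 = 43.03 dB.

43 dB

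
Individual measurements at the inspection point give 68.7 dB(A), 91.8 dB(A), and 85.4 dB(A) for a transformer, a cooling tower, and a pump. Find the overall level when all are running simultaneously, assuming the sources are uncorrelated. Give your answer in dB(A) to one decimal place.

Incoherent sources combine by intensity addition: L_total = 10·log₁₀(Σ 10^(L_i/10)).
Σ 10^(L/10) = 10^(68.7/10) + 10^(91.8/10) + 10^(85.4/10) = 1.868e+09.
L_total = 10·log₁₀(1.868e+09) = 92.71 dB(A).

92.7 dB(A)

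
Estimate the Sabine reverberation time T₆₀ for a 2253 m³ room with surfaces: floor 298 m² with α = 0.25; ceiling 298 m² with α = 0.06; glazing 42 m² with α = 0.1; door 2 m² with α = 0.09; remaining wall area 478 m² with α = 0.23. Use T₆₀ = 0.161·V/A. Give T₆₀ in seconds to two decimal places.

Total absorption A = 298·0.25 + 298·0.06 + 42·0.1 + 2·0.09 + 478·0.23 = 206.70 m² sabins.
T₆₀ = 0.161·V/A = 0.161·2253/206.70 = 1.755 s.

1.75 s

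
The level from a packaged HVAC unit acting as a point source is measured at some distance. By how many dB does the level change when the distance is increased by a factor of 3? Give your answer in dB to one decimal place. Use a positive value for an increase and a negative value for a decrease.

With spherical spreading the level changes by −20·log₁₀(r₂/r₁).
ΔL = −20·log₁₀(3) = -9.54 dB.

-9.5 dB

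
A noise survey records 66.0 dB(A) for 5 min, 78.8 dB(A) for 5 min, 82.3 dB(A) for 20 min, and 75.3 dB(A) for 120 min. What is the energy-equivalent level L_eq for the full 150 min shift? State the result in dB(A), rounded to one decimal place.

77.2 dB(A)

The energy average is taken in the linear domain: L_eq = 10·log₁₀[(Σ tᵢ·10^(Lᵢ/10))/T], T = 150 min.
Σ tᵢ·10^(Lᵢ/10) = 5·10^(66.0/10) + 5·10^(78.8/10) + 20·10^(82.3/10) + 120·10^(75.3/10) = 7.862e+09.
L_eq = 10·log₁₀(7.862e+09/150) = 77.19 dB(A).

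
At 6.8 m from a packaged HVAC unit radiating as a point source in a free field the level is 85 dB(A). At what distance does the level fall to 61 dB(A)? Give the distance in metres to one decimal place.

107.8 m

Point-source spreading drops the level by 20·log₁₀(r₂/r₁); inverting, r₂/r₁ = 10^(ΔL/20).
r₂ = 6.8·10^((85−61)/20) = 6.8·10^(24.0/20) = 107.77 m.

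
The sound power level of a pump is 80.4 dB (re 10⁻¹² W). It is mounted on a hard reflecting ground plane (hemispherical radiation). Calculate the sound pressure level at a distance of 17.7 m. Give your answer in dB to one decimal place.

47.5 dB

The power spreads over a hemisphere of area 2π·r², so L_p = L_w − 10·log₁₀(2π·r²).
2π·r² = 1968 m², 10·log₁₀ of that is 32.941 dB.
L_p = 80.4 − 32.941 = 47.46 dB.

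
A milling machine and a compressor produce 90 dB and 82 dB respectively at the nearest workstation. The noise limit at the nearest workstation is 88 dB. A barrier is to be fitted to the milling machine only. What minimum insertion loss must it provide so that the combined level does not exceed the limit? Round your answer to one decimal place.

Fixed contribution from the other source: Σ 10^(L/10) = 10^(82/10) = 1.585e+08 (82.00 dB).
The limit corresponds to 10^(88/10) = 6.310e+08; subtracting the fixed part leaves 4.725e+08 for the milling machine, i.e. 86.74 dB.
So the milling machine must be reduced from 90 to 86.74 dB: IL = 3.26 dB.

3.3 dB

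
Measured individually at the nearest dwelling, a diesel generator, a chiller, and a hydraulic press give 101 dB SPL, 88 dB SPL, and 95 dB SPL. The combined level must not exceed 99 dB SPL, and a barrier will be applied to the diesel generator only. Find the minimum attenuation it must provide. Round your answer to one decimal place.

Fixed contribution from the other sources: Σ 10^(L/10) = 10^(88/10) + 10^(95/10) = 3.793e+09 (95.79 dB SPL).
The limit corresponds to 10^(99/10) = 7.943e+09; subtracting the fixed part leaves 4.150e+09 for the diesel generator, i.e. 96.18 dB SPL.
Required insertion loss = 101 − 96.18 = 4.82 dB.

4.8 dB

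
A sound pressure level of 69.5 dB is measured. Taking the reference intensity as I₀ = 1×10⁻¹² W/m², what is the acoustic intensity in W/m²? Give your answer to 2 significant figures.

L = 10·log₁₀(I/I₀) ⇒ I = I₀·10^(L/10) = 10⁻¹² × 10^6.95.

8.9e-06 W/m²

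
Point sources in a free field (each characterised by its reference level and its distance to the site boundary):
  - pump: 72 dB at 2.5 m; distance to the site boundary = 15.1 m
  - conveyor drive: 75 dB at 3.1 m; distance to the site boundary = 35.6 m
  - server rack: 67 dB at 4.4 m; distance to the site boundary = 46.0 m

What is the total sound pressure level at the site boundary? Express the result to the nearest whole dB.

59 dB

Apply inverse-square spreading to bring every level to the receiver, then sum 10^(L/10).
pump: 72 − 20·log₁₀(15.1/2.5) = 72 − 15.62 = 56.38 dB.
conveyor drive: 75 − 20·log₁₀(35.6/3.1) = 75 − 21.20 = 53.80 dB.
server rack: 67 − 20·log₁₀(46.0/4.4) = 67 − 20.39 = 46.61 dB.
Σ 10^(L/10) = 7.201e+05 → L_total = 10·log₁₀(7.201e+05) = 58.57 dB.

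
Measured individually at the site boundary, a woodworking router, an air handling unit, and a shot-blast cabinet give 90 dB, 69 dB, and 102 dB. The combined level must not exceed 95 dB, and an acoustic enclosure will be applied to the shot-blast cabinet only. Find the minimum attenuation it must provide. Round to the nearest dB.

Everything except the shot-blast cabinet sums to 10^(90/10) + 10^(69/10) = 1.008e+09 in linear terms, 90.03 dB.
To meet 95 dB overall, the treated shot-blast cabinet may contribute at most 10^(95/10) − 1.008e+09 = 2.154e+09, i.e. 93.33 dB.
So the shot-blast cabinet must be reduced from 102 to 93.33 dB: IL = 8.67 dB.

9 dB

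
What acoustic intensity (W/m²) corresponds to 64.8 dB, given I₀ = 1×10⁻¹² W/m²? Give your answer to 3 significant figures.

L = 10·log₁₀(I/I₀) ⇒ I = I₀·10^(L/10) = 10⁻¹² × 10^6.48.

3.02e-06 W/m²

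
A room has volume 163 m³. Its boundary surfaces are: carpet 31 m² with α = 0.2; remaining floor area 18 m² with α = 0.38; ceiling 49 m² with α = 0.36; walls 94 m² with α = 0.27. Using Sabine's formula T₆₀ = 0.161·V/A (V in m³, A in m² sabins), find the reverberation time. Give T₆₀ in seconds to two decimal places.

0.47 s

Total absorption A = 31·0.2 + 18·0.38 + 49·0.36 + 94·0.27 = 56.06 m² sabins.
T₆₀ = 0.161·V/A = 0.161·163/56.06 = 0.468 s.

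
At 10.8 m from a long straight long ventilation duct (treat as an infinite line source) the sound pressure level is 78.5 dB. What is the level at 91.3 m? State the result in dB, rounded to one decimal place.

69.2 dB

Line-source attenuation: ΔL = 10·log₁₀(r₂/r₁) = 10·log₁₀(91.3/10.8) = 9.270 dB.
L₂ = 78.5 − 10·log₁₀(91.3/10.8) = 78.5 − 9.270 = 69.23 dB.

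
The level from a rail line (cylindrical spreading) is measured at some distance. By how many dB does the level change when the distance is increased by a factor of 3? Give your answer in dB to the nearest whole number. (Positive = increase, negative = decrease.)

Line-source spreading: ΔL = −10·log₁₀(r₂/r₁).
ΔL = −10·log₁₀(3) = -4.77 dB.

-5 dB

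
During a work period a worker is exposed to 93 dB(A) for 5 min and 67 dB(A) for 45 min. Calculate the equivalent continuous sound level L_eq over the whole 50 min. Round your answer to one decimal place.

L_eq = 10·log₁₀[(1/T)·Σ tᵢ·10^(Lᵢ/10)] with T = 50 min.
Σ tᵢ·10^(Lᵢ/10) = 5·10^(93/10) + 45·10^(67/10) = 1.020e+10.
L_eq = 10·log₁₀(1.020e+10/50) = 83.10 dB(A).

83.1 dB(A)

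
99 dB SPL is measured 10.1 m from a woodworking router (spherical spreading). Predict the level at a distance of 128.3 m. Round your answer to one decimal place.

For a point source, L₂ = L₁ − 20·log₁₀(r₂/r₁).
L₂ = 99 − 20·log₁₀(128.3/10.1) = 99 − 22.078 = 76.92 dB SPL.

76.9 dB SPL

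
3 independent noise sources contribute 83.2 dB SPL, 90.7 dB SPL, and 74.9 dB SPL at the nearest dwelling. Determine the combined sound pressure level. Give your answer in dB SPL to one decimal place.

91.5 dB SPL

Incoherent sources combine by intensity addition: L_total = 10·log₁₀(Σ 10^(L_i/10)).
Σ 10^(L/10) = 10^(83.2/10) + 10^(90.7/10) + 10^(74.9/10) = 1.415e+09.
L_total = 10·log₁₀(1.415e+09) = 91.51 dB SPL.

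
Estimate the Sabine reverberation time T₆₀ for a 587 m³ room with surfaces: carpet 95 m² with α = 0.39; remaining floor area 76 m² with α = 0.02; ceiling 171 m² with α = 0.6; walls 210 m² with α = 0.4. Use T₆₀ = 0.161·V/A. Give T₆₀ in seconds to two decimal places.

0.42 s

Summing Sᵢαᵢ: 95·0.39 + 76·0.02 + 171·0.6 + 210·0.4 = 225.17 m².
T₆₀ = 0.161 × 587 / 225.17 = 0.420 s.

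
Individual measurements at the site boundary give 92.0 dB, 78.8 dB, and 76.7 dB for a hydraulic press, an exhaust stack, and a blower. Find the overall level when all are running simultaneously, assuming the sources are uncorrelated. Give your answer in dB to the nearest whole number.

92 dB

Incoherent sources combine by intensity addition: L_total = 10·log₁₀(Σ 10^(L_i/10)).
Σ 10^(L/10) = 10^(92.0/10) + 10^(78.8/10) + 10^(76.7/10) = 1.708e+09.
L_total = 10·log₁₀(1.708e+09) = 92.32 dB.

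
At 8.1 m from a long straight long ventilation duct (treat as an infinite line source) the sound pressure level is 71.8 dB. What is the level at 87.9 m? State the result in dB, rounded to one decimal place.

61.4 dB

For a line source, L₂ = L₁ − 10·log₁₀(r₂/r₁).
L₂ = 71.8 − 10·log₁₀(87.9/8.1) = 71.8 − 10.355 = 61.44 dB.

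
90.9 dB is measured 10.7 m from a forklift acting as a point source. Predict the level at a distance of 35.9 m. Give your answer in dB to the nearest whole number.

Spherical spreading from a point source gives a 20·log₁₀(r₂/r₁) drop.
L₂ = 90.9 − 20·log₁₀(35.9/10.7) = 90.9 − 10.514 = 80.39 dB.

80 dB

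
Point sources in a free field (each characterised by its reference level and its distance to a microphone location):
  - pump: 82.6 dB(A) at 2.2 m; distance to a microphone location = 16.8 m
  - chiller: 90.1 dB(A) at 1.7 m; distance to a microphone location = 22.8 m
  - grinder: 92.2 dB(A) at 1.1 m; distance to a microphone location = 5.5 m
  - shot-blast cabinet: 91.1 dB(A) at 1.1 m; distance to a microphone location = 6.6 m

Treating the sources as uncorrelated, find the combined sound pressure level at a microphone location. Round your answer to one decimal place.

80.5 dB(A)

First find each source's level at the receiver (point-source: −20·log₁₀(r/r_ref)), then combine on an intensity basis.
pump: 82.6 − 20·log₁₀(16.8/2.2) = 82.6 − 17.66 = 64.94 dB(A).
chiller: 90.1 − 20·log₁₀(22.8/1.7) = 90.1 − 22.55 = 67.55 dB(A).
grinder: 92.2 − 20·log₁₀(5.5/1.1) = 92.2 − 13.98 = 78.22 dB(A).
shot-blast cabinet: 91.1 − 20·log₁₀(6.6/1.1) = 91.1 − 15.56 = 75.54 dB(A).
Σ 10^(L/10) = 1.110e+08 → L_total = 10·log₁₀(1.110e+08) = 80.45 dB(A).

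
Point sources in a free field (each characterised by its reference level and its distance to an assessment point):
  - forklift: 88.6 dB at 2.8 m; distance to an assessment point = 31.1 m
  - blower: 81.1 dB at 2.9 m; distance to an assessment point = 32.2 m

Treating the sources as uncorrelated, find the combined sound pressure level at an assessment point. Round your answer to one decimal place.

Apply inverse-square spreading to bring every level to the receiver, then sum 10^(L/10).
forklift: 88.6 − 20·log₁₀(31.1/2.8) = 88.6 − 20.91 = 67.69 dB.
blower: 81.1 − 20·log₁₀(32.2/2.9) = 81.1 − 20.91 = 60.19 dB.
Σ 10^(L/10) = 6.917e+06 → L_total = 10·log₁₀(6.917e+06) = 68.40 dB.

68.4 dB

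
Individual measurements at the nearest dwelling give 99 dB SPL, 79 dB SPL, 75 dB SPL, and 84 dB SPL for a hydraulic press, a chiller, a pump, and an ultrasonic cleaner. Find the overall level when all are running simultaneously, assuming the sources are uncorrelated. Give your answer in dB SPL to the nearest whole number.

For uncorrelated sources the intensities add, so convert each level to linear form, sum, and take 10·log₁₀ of the total.
Σ 10^(L/10) = 10^(99/10) + 10^(79/10) + 10^(75/10) + 10^(84/10) = 8.306e+09.
L_total = 10·log₁₀(8.306e+09) = 99.19 dB SPL.

99 dB SPL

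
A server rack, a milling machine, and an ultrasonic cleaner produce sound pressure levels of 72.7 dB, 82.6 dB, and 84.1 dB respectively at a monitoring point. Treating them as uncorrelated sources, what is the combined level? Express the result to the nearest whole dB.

87 dB

For uncorrelated sources the intensities add, so convert each level to linear form, sum, and take 10·log₁₀ of the total.
Σ 10^(L/10) = 10^(72.7/10) + 10^(82.6/10) + 10^(84.1/10) = 4.576e+08.
L_total = 10·log₁₀(4.576e+08) = 86.61 dB.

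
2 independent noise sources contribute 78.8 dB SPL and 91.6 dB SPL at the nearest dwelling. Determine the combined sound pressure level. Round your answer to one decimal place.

For uncorrelated sources the intensities add, so convert each level to linear form, sum, and take 10·log₁₀ of the total.
Σ 10^(L/10) = 10^(78.8/10) + 10^(91.6/10) = 1.521e+09.
L_total = 10·log₁₀(1.521e+09) = 91.82 dB SPL.

91.8 dB SPL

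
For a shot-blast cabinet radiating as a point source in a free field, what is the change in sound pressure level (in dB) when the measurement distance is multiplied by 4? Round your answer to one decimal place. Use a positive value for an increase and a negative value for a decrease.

-12.0 dB

With spherical spreading the level changes by −20·log₁₀(r₂/r₁).
ΔL = −20·log₁₀(4) = -12.04 dB.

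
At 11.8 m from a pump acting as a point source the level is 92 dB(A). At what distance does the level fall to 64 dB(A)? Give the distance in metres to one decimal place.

For a point source L₁ − L₂ = 20·log₁₀(r₂/r₁), so r₂ = r₁·10^((L₁−L₂)/20).
r₂ = 11.8·10^((92−64)/20) = 11.8·10^(28.0/20) = 296.40 m.

296.4 m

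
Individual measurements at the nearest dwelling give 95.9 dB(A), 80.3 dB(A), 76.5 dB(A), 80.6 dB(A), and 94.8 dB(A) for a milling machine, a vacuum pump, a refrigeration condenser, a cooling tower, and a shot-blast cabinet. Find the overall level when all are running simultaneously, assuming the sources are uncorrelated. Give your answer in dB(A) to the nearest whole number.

For uncorrelated sources the intensities add, so convert each level to linear form, sum, and take 10·log₁₀ of the total.
Σ 10^(L/10) = 10^(95.9/10) + 10^(80.3/10) + 10^(76.5/10) + 10^(80.6/10) + 10^(94.8/10) = 7.177e+09.
L_total = 10·log₁₀(7.177e+09) = 98.56 dB(A).

99 dB(A)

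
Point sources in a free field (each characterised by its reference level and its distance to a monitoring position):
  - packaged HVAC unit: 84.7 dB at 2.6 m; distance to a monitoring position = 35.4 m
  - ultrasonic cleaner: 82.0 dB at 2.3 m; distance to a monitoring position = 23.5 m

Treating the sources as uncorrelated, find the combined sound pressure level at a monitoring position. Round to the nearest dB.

Apply inverse-square spreading to bring every level to the receiver, then sum 10^(L/10).
packaged HVAC unit: 84.7 − 20·log₁₀(35.4/2.6) = 84.7 − 22.68 = 62.02 dB.
ultrasonic cleaner: 82.0 − 20·log₁₀(23.5/2.3) = 82.0 − 20.19 = 61.81 dB.
Σ 10^(L/10) = 3.110e+06 → L_total = 10·log₁₀(3.110e+06) = 64.93 dB.

65 dB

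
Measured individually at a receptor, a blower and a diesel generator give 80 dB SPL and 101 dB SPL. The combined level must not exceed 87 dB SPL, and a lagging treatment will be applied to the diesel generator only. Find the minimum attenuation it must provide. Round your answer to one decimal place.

Everything except the diesel generator sums to 10^(80/10) = 1.000e+08 in linear terms, 80.00 dB SPL.
The limit corresponds to 10^(87/10) = 5.012e+08; subtracting the fixed part leaves 4.012e+08 for the diesel generator, i.e. 86.03 dB SPL.
Required insertion loss = 101 − 86.03 = 14.97 dB.

15.0 dB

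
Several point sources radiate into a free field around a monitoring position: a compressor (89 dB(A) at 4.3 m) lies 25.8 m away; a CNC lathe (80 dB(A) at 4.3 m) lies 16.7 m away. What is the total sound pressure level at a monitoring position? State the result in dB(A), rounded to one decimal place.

74.6 dB(A)

Propagate each source to the receiver with L = L_ref − 20·log₁₀(r/r_ref), then add intensities.
compressor: 89 − 20·log₁₀(25.8/4.3) = 89 − 15.56 = 73.44 dB(A).
CNC lathe: 80 − 20·log₁₀(16.7/4.3) = 80 − 11.78 = 68.22 dB(A).
Σ 10^(L/10) = 2.869e+07 → L_total = 10·log₁₀(2.869e+07) = 74.58 dB(A).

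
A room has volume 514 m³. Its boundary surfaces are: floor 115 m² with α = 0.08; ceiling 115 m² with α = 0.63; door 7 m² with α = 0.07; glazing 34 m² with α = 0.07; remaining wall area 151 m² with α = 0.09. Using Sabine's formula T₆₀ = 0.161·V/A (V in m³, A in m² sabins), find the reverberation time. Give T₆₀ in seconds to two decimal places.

Total absorption A = 115·0.08 + 115·0.63 + 7·0.07 + 34·0.07 + 151·0.09 = 98.11 m² sabins.
T₆₀ = 0.161 × 514 / 98.11 = 0.843 s.

0.84 s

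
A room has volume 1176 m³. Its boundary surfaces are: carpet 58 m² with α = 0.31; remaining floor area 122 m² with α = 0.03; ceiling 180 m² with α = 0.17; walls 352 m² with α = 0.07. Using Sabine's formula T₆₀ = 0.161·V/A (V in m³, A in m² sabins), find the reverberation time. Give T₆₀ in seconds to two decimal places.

Total absorption A = 58·0.31 + 122·0.03 + 180·0.17 + 352·0.07 = 76.88 m² sabins.
T₆₀ = 0.161 × 1176 / 76.88 = 2.463 s.

2.46 s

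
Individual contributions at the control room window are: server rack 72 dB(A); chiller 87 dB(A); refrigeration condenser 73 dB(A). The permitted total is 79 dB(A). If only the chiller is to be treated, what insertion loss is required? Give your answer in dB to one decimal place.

10.6 dB

Everything except the chiller sums to 10^(72/10) + 10^(73/10) = 3.580e+07 in linear terms, 75.54 dB(A).
The limit corresponds to 10^(79/10) = 7.943e+07; subtracting the fixed part leaves 4.363e+07 for the chiller, i.e. 76.40 dB(A).
Required insertion loss = 87 − 76.40 = 10.60 dB.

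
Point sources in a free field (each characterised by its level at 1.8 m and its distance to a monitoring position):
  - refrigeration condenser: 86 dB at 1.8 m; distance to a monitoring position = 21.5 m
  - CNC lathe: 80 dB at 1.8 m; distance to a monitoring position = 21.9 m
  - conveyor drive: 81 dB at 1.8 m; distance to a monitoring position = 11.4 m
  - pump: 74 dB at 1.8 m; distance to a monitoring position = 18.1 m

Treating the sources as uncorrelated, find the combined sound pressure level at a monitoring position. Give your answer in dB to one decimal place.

68.4 dB

Propagate each source to the receiver with L = L_ref − 20·log₁₀(r/r_ref), then add intensities.
refrigeration condenser: 86 − 20·log₁₀(21.5/1.8) = 86 − 21.54 = 64.46 dB.
CNC lathe: 80 − 20·log₁₀(21.9/1.8) = 80 − 21.70 = 58.30 dB.
conveyor drive: 81 − 20·log₁₀(11.4/1.8) = 81 − 16.03 = 64.97 dB.
pump: 74 − 20·log₁₀(18.1/1.8) = 74 − 20.05 = 53.95 dB.
Σ 10^(L/10) = 6.853e+06 → L_total = 10·log₁₀(6.853e+06) = 68.36 dB.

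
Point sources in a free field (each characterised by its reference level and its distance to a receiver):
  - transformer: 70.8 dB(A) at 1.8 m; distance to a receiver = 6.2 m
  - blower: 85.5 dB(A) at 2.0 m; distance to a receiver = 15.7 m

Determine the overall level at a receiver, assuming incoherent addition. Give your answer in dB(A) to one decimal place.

First find each source's level at the receiver (point-source: −20·log₁₀(r/r_ref)), then combine on an intensity basis.
transformer: 70.8 − 20·log₁₀(6.2/1.8) = 70.8 − 10.74 = 60.06 dB(A).
blower: 85.5 − 20·log₁₀(15.7/2.0) = 85.5 − 17.90 = 67.60 dB(A).
Σ 10^(L/10) = 6.771e+06 → L_total = 10·log₁₀(6.771e+06) = 68.31 dB(A).

68.3 dB(A)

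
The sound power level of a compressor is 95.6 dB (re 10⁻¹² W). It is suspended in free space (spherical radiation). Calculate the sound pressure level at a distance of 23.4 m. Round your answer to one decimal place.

L_p = L_w − 10·log₁₀(4π·r²) with r = 23.4 m.
4π·r² = 6881 m², 10·log₁₀ of that is 38.376 dB.
L_p = 95.6 − 38.376 = 57.22 dB.

57.2 dB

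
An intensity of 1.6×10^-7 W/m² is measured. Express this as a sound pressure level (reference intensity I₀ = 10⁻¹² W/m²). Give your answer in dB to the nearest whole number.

L = 10·log₁₀(I/I₀) = 10·log₁₀(1.6×10^-7/10⁻¹²) = 10·log₁₀(1.6×10^5).
L = 10·(0.2041 + 5) = 52.04 dB.

52 dB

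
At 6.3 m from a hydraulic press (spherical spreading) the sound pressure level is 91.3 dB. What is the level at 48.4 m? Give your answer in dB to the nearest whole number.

74 dB

Point-source attenuation: ΔL = 20·log₁₀(r₂/r₁) = 20·log₁₀(48.4/6.3) = 17.710 dB.
L₂ = 91.3 − 20·log₁₀(48.4/6.3) = 91.3 − 17.710 = 73.59 dB.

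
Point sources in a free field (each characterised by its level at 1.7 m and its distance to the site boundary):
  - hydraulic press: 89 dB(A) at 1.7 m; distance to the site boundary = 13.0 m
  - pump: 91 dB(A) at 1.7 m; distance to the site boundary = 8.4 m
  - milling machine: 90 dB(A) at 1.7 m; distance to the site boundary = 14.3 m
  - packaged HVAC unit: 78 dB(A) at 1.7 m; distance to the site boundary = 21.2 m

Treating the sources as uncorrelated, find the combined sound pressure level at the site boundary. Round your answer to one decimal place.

First find each source's level at the receiver (point-source: −20·log₁₀(r/r_ref)), then combine on an intensity basis.
hydraulic press: 89 − 20·log₁₀(13.0/1.7) = 89 − 17.67 = 71.33 dB(A).
pump: 91 − 20·log₁₀(8.4/1.7) = 91 − 13.88 = 77.12 dB(A).
milling machine: 90 − 20·log₁₀(14.3/1.7) = 90 − 18.50 = 71.50 dB(A).
packaged HVAC unit: 78 − 20·log₁₀(21.2/1.7) = 78 − 21.92 = 56.08 dB(A).
Σ 10^(L/10) = 7.969e+07 → L_total = 10·log₁₀(7.969e+07) = 79.01 dB(A).

79.0 dB(A)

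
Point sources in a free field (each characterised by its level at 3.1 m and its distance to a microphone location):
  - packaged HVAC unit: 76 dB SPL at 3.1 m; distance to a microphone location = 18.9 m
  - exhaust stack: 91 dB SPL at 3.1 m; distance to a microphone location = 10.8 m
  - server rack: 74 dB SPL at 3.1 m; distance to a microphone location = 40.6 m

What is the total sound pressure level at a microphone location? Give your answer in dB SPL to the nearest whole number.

80 dB SPL

Propagate each source to the receiver with L = L_ref − 20·log₁₀(r/r_ref), then add intensities.
packaged HVAC unit: 76 − 20·log₁₀(18.9/3.1) = 76 − 15.70 = 60.30 dB SPL.
exhaust stack: 91 − 20·log₁₀(10.8/3.1) = 91 − 10.84 = 80.16 dB SPL.
server rack: 74 − 20·log₁₀(40.6/3.1) = 74 − 22.34 = 51.66 dB SPL.
Σ 10^(L/10) = 1.049e+08 → L_total = 10·log₁₀(1.049e+08) = 80.21 dB SPL.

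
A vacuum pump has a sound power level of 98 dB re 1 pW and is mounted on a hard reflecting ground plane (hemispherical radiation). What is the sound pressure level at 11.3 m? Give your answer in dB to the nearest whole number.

69 dB

The power spreads over a hemisphere of area 2π·r², so L_p = L_w − 10·log₁₀(2π·r²).
2π·r² = 802.3 m², 10·log₁₀ of that is 29.043 dB.
L_p = 98 − 29.043 = 68.96 dB.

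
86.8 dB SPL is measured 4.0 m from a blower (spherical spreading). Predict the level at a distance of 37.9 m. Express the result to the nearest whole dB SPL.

67 dB SPL

Point-source attenuation: ΔL = 20·log₁₀(r₂/r₁) = 20·log₁₀(37.9/4.0) = 19.532 dB.
L₂ = 86.8 − 20·log₁₀(37.9/4.0) = 86.8 − 19.532 = 67.27 dB SPL.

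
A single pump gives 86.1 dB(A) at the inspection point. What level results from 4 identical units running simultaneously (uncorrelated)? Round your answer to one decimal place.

L_total = L₁ + 10·log₁₀ N for N identical incoherent sources.
L_total = 86.1 + 10·log₁₀(4) = 86.1 + 6.021 = 92.12 dB(A).

92.1 dB(A)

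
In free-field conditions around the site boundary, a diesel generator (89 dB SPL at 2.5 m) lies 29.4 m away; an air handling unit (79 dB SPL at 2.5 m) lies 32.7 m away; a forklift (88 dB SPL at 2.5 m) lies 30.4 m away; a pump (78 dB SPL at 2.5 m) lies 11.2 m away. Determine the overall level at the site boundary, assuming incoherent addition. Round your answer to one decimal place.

71.3 dB SPL

Propagate each source to the receiver with L = L_ref − 20·log₁₀(r/r_ref), then add intensities.
diesel generator: 89 − 20·log₁₀(29.4/2.5) = 89 − 21.41 = 67.59 dB SPL.
air handling unit: 79 − 20·log₁₀(32.7/2.5) = 79 − 22.33 = 56.67 dB SPL.
forklift: 88 − 20·log₁₀(30.4/2.5) = 88 − 21.70 = 66.30 dB SPL.
pump: 78 − 20·log₁₀(11.2/2.5) = 78 − 13.03 = 64.97 dB SPL.
Σ 10^(L/10) = 1.362e+07 → L_total = 10·log₁₀(1.362e+07) = 71.34 dB SPL.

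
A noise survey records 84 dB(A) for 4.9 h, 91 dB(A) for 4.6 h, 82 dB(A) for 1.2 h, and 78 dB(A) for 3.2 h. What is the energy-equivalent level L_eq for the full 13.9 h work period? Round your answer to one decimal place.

L_eq = 10·log₁₀[(1/T)·Σ tᵢ·10^(Lᵢ/10)] with T = 13.9 h.
Σ tᵢ·10^(Lᵢ/10) = 4.9·10^(84/10) + 4.6·10^(91/10) + 1.2·10^(82/10) + 3.2·10^(78/10) = 7.414e+09.
L_eq = 10·log₁₀(7.414e+09/13.9) = 87.27 dB(A).

87.3 dB(A)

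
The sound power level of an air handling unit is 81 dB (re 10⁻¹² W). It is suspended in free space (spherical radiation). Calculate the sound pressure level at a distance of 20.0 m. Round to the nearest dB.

44 dB

The power spreads over a sphere of area 4π·r², so L_p = L_w − 10·log₁₀(4π·r²).
4π·r² = 5027 m², 10·log₁₀ of that is 37.013 dB.
L_p = 81 − 37.013 = 43.99 dB.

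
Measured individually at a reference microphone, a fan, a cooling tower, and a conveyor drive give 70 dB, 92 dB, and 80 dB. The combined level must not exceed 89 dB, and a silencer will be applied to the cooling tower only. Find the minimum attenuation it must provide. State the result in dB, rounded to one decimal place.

Everything except the cooling tower sums to 10^(70/10) + 10^(80/10) = 1.100e+08 in linear terms, 80.41 dB.
To meet 89 dB overall, the treated cooling tower may contribute at most 10^(89/10) − 1.100e+08 = 6.843e+08, i.e. 88.35 dB.
So the cooling tower must be reduced from 92 to 88.35 dB: IL = 3.65 dB.

3.6 dB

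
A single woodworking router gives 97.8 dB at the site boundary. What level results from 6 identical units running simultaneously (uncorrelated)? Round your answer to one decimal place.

With 6 equal, uncorrelated contributions the intensity is 6× that of one unit, giving a rise of 10·log₁₀ 6.
L_total = 97.8 + 10·log₁₀(6) = 97.8 + 7.782 = 105.58 dB.

105.6 dB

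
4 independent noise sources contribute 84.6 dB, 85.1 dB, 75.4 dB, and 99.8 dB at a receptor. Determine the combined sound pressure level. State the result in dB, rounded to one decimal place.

100.1 dB

Incoherent sources combine by intensity addition: L_total = 10·log₁₀(Σ 10^(L_i/10)).
Σ 10^(L/10) = 10^(84.6/10) + 10^(85.1/10) + 10^(75.4/10) + 10^(99.8/10) = 1.020e+10.
L_total = 10·log₁₀(1.020e+10) = 100.08 dB.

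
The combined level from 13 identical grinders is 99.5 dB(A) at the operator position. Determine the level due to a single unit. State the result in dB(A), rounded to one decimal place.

88.4 dB(A)

Dividing the total intensity by 13 lowers the level by 10·log₁₀ 13 = 11.139 dB: L₁ = 99.5 − 11.139.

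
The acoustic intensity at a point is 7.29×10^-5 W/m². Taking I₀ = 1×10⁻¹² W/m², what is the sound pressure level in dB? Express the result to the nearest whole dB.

79 dB

L = 10·log₁₀(I/I₀) = 10·log₁₀(7.29×10^-5/10⁻¹²) = 10·log₁₀(7.29×10^7).
L = 10·(0.8627 + 7) = 78.63 dB.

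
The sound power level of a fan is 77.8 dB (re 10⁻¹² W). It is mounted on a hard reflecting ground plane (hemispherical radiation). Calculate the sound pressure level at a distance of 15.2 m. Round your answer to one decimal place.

46.2 dB

The power spreads over a hemisphere of area 2π·r², so L_p = L_w − 10·log₁₀(2π·r²).
2π·r² = 1452 m², 10·log₁₀ of that is 31.619 dB.
L_p = 77.8 − 31.619 = 46.18 dB.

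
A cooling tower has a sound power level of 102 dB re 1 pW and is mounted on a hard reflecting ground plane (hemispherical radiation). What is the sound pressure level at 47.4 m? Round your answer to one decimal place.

60.5 dB

L_p = L_w − 10·log₁₀(2π·r²) with r = 47.4 m.
2π·r² = 1.412e+04 m², 10·log₁₀ of that is 41.497 dB.
L_p = 102 − 41.497 = 60.50 dB.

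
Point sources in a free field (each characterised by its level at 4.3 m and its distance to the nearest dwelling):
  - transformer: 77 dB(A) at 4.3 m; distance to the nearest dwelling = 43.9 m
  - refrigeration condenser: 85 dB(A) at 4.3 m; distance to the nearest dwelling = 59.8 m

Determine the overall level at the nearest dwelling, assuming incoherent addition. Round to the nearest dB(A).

First find each source's level at the receiver (point-source: −20·log₁₀(r/r_ref)), then combine on an intensity basis.
transformer: 77 − 20·log₁₀(43.9/4.3) = 77 − 20.18 = 56.82 dB(A).
refrigeration condenser: 85 − 20·log₁₀(59.8/4.3) = 85 − 22.86 = 62.14 dB(A).
Σ 10^(L/10) = 2.116e+06 → L_total = 10·log₁₀(2.116e+06) = 63.25 dB(A).

63 dB(A)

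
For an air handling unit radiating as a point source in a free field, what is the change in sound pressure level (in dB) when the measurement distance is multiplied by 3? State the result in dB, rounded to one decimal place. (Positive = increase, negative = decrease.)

-9.5 dB

A point source loses 6 dB per doubling of distance; generally ΔL = −20·log₁₀(r₂/r₁).
ΔL = −20·log₁₀(3) = -9.54 dB.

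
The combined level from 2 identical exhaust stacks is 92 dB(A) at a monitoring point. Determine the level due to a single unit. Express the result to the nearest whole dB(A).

2 equal contributions raise the level by 10·log₁₀ 2 = 3.010 dB, so each unit alone gives 92 − 3.010.

89 dB(A)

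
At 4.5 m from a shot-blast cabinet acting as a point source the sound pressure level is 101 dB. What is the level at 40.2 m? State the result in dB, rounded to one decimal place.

82.0 dB

Spherical spreading from a point source gives a 20·log₁₀(r₂/r₁) drop.
L₂ = 101 − 20·log₁₀(40.2/4.5) = 101 − 19.020 = 81.98 dB.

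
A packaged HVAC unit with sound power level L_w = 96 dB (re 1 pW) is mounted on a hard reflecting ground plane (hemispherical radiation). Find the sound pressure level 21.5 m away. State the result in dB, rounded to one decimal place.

L_p = L_w − 10·log₁₀(2π·r²) with r = 21.5 m.
2π·r² = 2904 m², 10·log₁₀ of that is 34.631 dB.
L_p = 96 − 34.631 = 61.37 dB.

61.4 dB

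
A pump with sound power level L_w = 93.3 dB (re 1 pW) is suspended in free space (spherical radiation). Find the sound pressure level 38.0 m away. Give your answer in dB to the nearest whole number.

51 dB

Free-field spherical radiation: L_p = L_w − 10·log₁₀(4π·r²), r = 38.0 m.
4π·r² = 1.815e+04 m², 10·log₁₀ of that is 42.588 dB.
L_p = 93.3 − 42.588 = 50.71 dB.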